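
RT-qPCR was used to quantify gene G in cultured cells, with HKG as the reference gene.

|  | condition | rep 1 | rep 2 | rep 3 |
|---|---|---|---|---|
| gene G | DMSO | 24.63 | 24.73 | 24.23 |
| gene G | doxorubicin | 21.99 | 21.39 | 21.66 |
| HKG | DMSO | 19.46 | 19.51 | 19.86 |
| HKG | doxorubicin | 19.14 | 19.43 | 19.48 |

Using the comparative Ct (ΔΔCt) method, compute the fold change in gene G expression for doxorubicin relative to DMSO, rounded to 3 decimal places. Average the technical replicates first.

Mean Ct: gene G DMSO 24.530; gene G doxorubicin 21.680; HKG DMSO 19.610; HKG doxorubicin 19.350
ΔCt(DMSO) = 24.530 − 19.610 = 4.920
ΔCt(doxorubicin) = 21.680 − 19.350 = 2.330
ΔΔCt = 2.330 − 4.920 = -2.590
Fold change = 2^(−(-2.590)) = 2^2.590 = 6.0210

6.021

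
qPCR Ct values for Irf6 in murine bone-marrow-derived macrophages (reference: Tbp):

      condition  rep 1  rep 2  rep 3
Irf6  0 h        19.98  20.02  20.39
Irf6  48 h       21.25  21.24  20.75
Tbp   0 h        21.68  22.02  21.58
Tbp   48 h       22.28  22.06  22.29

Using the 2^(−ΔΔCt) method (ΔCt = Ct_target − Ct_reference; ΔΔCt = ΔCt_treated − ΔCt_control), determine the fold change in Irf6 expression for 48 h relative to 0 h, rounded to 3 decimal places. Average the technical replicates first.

0.707

Mean Ct: Irf6 0 h 20.130; Irf6 48 h 21.080; Tbp 0 h 21.760; Tbp 48 h 22.210
ΔCt(0 h) = 20.130 − 21.760 = -1.630
ΔCt(48 h) = 21.080 − 22.210 = -1.130
ΔΔCt = -1.130 − (-1.630) = 0.500
Fold change = 2^(−0.500) = 0.7071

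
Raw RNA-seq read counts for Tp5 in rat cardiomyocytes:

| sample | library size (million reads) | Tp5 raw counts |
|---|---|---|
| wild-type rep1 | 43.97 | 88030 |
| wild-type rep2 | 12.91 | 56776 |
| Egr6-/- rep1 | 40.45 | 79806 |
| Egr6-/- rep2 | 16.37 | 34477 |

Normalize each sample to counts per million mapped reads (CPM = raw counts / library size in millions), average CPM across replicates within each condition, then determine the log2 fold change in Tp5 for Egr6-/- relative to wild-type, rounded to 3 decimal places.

-0.650

CPM(wild-type rep1) = 88030 / 43.97 = 2002.0469
CPM(wild-type rep2) = 56776 / 12.91 = 4397.8311
CPM(Egr6-/- rep1) = 79806 / 40.45 = 1972.9543
CPM(Egr6-/- rep2) = 34477 / 16.37 = 2106.1087
mean CPM(wild-type) = 3199.9390; mean CPM(Egr6-/-) = 2039.5315
Fold change = 2039.5315 / 3199.9390 = 0.63737
log2(0.63737) = -0.6498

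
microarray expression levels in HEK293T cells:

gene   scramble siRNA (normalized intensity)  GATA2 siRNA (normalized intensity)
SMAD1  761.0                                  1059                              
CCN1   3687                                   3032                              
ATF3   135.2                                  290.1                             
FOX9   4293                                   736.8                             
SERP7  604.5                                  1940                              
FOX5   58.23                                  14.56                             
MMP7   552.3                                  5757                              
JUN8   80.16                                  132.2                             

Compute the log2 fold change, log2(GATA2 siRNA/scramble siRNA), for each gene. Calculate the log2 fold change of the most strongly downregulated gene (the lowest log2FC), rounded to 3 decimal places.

log2(1059/761.0) = 0.477  (SMAD1)
log2(3032/3687) = -0.282  (CCN1)
log2(290.1/135.2) = 1.101  (ATF3)
log2(736.8/4293) = -2.543  (FOX9)
log2(1940/604.5) = 1.682  (SERP7)
log2(14.56/58.23) = -2.000  (FOX5)
log2(5757/552.3) = 3.382  (MMP7)
log2(132.2/80.16) = 0.722  (JUN8)
FOX9 is most strongly downregulated.

-2.543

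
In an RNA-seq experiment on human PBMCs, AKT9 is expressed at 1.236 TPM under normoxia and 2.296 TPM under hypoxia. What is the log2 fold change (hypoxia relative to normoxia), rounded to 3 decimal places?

Fold change = 2.296 / 1.236 = 1.8576
log2(1.8576) = 0.8934

0.893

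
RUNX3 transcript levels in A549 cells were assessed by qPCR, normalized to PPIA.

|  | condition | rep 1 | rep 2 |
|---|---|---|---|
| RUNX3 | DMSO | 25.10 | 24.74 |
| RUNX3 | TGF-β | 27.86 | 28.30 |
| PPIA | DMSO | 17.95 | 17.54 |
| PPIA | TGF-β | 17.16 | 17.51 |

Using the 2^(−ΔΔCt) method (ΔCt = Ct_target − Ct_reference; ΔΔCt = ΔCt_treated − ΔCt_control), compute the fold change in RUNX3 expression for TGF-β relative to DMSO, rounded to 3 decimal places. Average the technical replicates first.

Mean Ct: RUNX3 DMSO 24.920; RUNX3 TGF-β 28.080; PPIA DMSO 17.745; PPIA TGF-β 17.335
ΔCt(DMSO) = 24.920 − 17.745 = 7.175
ΔCt(TGF-β) = 28.080 − 17.335 = 10.745
ΔΔCt = 10.745 − 7.175 = 3.570
Fold change = 2^(−3.570) = 0.0842

0.084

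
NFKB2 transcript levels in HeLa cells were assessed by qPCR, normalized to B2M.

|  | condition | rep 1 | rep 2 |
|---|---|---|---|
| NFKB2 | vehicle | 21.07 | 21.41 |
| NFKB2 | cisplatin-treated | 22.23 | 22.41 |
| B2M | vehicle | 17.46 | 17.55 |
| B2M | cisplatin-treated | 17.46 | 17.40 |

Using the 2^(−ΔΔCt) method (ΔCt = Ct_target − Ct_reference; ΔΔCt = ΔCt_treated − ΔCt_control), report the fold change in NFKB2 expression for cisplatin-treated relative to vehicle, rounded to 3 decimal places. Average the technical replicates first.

0.449

Mean Ct: NFKB2 vehicle 21.240; NFKB2 cisplatin-treated 22.320; B2M vehicle 17.505; B2M cisplatin-treated 17.430
ΔCt(vehicle) = 21.240 − 17.505 = 3.735
ΔCt(cisplatin-treated) = 22.320 − 17.430 = 4.890
ΔΔCt = 4.890 − 3.735 = 1.155
Fold change = 2^(−1.155) = 0.4491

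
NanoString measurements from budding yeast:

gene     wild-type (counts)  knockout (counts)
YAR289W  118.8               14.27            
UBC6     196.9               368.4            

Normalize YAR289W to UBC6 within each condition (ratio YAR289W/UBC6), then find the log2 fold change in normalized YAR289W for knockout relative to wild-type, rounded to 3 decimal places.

-3.961

YAR289W/UBC6 (wild-type) = 118.8 / 196.9 = 0.60335
YAR289W/UBC6 (knockout) = 14.27 / 368.4 = 0.038735
Fold change = 0.038735 / 0.60335 = 0.0642
log2(0.0642) = -3.9613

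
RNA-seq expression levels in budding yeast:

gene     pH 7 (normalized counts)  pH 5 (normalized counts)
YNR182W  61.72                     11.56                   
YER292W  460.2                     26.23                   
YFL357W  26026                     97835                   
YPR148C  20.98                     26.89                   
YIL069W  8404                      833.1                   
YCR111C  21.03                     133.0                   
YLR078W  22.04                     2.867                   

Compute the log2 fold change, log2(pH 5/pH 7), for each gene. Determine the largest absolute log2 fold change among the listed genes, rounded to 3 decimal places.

log2(11.56/61.72) = -2.417  (YNR182W)
log2(26.23/460.2) = -4.133  (YER292W)
log2(97835/26026) = 1.910  (YFL357W)
log2(26.89/20.98) = 0.358  (YPR148C)
log2(833.1/8404) = -3.335  (YIL069W)
log2(133.0/21.03) = 2.661  (YCR111C)
log2(2.867/22.04) = -2.943  (YLR078W)
The largest magnitude belongs to YER292W.

4.133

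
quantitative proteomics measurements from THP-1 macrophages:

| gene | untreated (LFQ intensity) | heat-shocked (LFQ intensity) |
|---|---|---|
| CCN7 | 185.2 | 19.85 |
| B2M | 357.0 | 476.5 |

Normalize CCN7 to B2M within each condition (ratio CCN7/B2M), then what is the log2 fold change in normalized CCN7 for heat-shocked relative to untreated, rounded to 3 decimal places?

CCN7/B2M (untreated) = 185.2 / 357.0 = 0.51877
CCN7/B2M (heat-shocked) = 19.85 / 476.5 = 0.041658
Fold change = 0.041658 / 0.51877 = 0.0803
log2(0.0803) = -3.6384

-3.638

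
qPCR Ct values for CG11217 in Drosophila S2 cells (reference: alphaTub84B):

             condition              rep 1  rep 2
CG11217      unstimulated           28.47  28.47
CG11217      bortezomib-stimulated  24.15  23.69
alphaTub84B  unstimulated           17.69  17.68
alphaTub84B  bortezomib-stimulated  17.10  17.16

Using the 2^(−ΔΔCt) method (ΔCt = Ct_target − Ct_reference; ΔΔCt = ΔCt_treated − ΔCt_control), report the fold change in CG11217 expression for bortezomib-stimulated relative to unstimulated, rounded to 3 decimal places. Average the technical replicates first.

15.945

Mean Ct: CG11217 unstimulated 28.470; CG11217 bortezomib-stimulated 23.920; alphaTub84B unstimulated 17.685; alphaTub84B bortezomib-stimulated 17.130
ΔCt(unstimulated) = 28.470 − 17.685 = 10.785
ΔCt(bortezomib-stimulated) = 23.920 − 17.130 = 6.790
ΔΔCt = 6.790 − 10.785 = -3.995
Fold change = 2^(−(-3.995)) = 2^3.995 = 15.9446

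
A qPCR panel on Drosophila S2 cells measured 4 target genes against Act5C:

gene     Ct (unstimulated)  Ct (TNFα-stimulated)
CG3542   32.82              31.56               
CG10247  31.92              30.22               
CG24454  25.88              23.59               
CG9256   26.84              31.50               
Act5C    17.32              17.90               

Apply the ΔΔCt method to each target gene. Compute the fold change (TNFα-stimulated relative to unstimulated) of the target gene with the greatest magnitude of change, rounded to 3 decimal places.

0.059

CG3542: ΔΔCt = (31.56−17.90) − (32.82−17.32) = 13.66 − 15.50 = -1.84; fold change = 2^1.84 = 3.580
CG10247: ΔΔCt = (30.22−17.90) − (31.92−17.32) = 12.32 − 14.60 = -2.28; fold change = 2^2.28 = 4.857
CG24454: ΔΔCt = (23.59−17.90) − (25.88−17.32) = 5.69 − 8.56 = -2.87; fold change = 2^2.87 = 7.311
CG9256: ΔΔCt = (31.50−17.90) − (26.84−17.32) = 13.60 − 9.52 = 4.08; fold change = 2^-4.08 = 0.059
CG9256 has the largest |ΔΔCt| = 4.08.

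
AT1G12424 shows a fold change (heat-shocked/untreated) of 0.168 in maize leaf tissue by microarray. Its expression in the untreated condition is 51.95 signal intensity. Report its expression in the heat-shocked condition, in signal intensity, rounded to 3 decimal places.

8.728

heat-shocked expression = 51.95 × 0.168 = 8.728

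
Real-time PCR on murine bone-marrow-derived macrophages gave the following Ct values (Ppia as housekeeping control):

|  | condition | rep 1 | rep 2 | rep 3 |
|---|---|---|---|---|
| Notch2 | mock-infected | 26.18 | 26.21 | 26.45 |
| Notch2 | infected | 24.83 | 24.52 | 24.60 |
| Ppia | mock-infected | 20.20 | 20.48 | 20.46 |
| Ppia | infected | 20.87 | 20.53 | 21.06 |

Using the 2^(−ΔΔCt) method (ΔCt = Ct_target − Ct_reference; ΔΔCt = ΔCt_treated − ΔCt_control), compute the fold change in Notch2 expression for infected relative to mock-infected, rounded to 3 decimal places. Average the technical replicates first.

4.199

Mean Ct: Notch2 mock-infected 26.280; Notch2 infected 24.650; Ppia mock-infected 20.380; Ppia infected 20.820
ΔCt(mock-infected) = 26.280 − 20.380 = 5.900
ΔCt(infected) = 24.650 − 20.820 = 3.830
ΔΔCt = 3.830 − 5.900 = -2.070
Fold change = 2^(−(-2.070)) = 2^2.070 = 4.1989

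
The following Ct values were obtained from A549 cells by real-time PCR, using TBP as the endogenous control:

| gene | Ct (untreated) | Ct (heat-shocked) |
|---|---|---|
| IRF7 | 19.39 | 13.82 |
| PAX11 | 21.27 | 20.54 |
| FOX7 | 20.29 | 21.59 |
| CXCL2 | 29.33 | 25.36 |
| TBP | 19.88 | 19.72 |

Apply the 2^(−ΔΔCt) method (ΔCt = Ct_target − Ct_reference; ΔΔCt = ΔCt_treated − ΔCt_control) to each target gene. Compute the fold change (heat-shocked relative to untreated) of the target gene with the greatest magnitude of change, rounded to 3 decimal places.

42.518

IRF7: ΔΔCt = (13.82−19.72) − (19.39−19.88) = -5.90 − (-0.49) = -5.41; fold change = 2^5.41 = 42.518
PAX11: ΔΔCt = (20.54−19.72) − (21.27−19.88) = 0.82 − 1.39 = -0.57; fold change = 2^0.57 = 1.485
FOX7: ΔΔCt = (21.59−19.72) − (20.29−19.88) = 1.87 − 0.41 = 1.46; fold change = 2^-1.46 = 0.363
CXCL2: ΔΔCt = (25.36−19.72) − (29.33−19.88) = 5.64 − 9.45 = -3.81; fold change = 2^3.81 = 14.026
IRF7 has the largest |ΔΔCt| = 5.41.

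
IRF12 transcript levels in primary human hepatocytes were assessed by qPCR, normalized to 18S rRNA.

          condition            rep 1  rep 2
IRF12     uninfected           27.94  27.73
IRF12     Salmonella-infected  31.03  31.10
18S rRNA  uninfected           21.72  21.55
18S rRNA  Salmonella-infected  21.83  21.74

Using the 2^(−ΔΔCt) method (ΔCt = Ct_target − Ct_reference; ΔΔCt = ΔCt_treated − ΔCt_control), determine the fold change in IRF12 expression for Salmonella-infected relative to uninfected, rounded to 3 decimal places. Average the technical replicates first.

Mean Ct: IRF12 uninfected 27.835; IRF12 Salmonella-infected 31.065; 18S rRNA uninfected 21.635; 18S rRNA Salmonella-infected 21.785
ΔCt(uninfected) = 27.835 − 21.635 = 6.200
ΔCt(Salmonella-infected) = 31.065 − 21.785 = 9.280
ΔΔCt = 9.280 − 6.200 = 3.080
Fold change = 2^(−3.080) = 0.1183

0.118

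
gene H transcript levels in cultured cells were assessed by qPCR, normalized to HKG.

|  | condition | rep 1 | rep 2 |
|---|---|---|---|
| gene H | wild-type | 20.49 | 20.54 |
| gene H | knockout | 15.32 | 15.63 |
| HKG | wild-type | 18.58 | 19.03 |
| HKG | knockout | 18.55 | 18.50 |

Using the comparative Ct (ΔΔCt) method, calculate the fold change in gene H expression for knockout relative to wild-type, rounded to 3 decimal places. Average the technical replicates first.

27.096

Mean Ct: gene H wild-type 20.515; gene H knockout 15.475; HKG wild-type 18.805; HKG knockout 18.525
ΔCt(wild-type) = 20.515 − 18.805 = 1.710
ΔCt(knockout) = 15.475 − 18.525 = -3.050
ΔΔCt = -3.050 − 1.710 = -4.760
Fold change = 2^(−(-4.760)) = 2^4.760 = 27.0958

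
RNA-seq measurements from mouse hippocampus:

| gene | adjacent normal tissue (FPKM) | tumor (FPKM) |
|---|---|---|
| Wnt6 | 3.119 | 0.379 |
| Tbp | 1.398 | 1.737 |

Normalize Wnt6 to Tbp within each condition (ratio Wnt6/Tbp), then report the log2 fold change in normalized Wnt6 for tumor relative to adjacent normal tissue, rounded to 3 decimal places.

-3.354

Wnt6/Tbp (adjacent normal tissue) = 3.119 / 1.398 = 2.231
Wnt6/Tbp (tumor) = 0.379 / 1.737 = 0.21819
Fold change = 0.21819 / 2.231 = 0.0978
log2(0.0978) = -3.3540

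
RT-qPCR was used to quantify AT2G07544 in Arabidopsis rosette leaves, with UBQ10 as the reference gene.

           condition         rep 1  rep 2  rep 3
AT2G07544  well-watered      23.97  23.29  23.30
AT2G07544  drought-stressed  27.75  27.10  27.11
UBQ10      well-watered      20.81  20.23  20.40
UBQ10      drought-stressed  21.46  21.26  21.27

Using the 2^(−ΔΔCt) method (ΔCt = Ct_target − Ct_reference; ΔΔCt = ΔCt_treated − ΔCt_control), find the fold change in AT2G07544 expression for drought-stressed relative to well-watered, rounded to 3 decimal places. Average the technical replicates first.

Mean Ct: AT2G07544 well-watered 23.520; AT2G07544 drought-stressed 27.320; UBQ10 well-watered 20.480; UBQ10 drought-stressed 21.330
ΔCt(well-watered) = 23.520 − 20.480 = 3.040
ΔCt(drought-stressed) = 27.320 − 21.330 = 5.990
ΔΔCt = 5.990 − 3.040 = 2.950
Fold change = 2^(−2.950) = 0.1294

0.129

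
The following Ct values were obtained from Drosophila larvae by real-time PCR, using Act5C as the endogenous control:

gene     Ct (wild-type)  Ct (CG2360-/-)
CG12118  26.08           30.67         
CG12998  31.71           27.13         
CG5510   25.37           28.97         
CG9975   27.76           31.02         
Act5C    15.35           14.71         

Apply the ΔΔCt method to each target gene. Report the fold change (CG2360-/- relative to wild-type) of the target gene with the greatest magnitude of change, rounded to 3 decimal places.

0.027

CG12118: ΔΔCt = (30.67−14.71) − (26.08−15.35) = 15.96 − 10.73 = 5.23; fold change = 2^-5.23 = 0.027
CG12998: ΔΔCt = (27.13−14.71) − (31.71−15.35) = 12.42 − 16.36 = -3.94; fold change = 2^3.94 = 15.348
CG5510: ΔΔCt = (28.97−14.71) − (25.37−15.35) = 14.26 − 10.02 = 4.24; fold change = 2^-4.24 = 0.053
CG9975: ΔΔCt = (31.02−14.71) − (27.76−15.35) = 16.31 − 12.41 = 3.90; fold change = 2^-3.90 = 0.067
CG12118 has the largest |ΔΔCt| = 5.23.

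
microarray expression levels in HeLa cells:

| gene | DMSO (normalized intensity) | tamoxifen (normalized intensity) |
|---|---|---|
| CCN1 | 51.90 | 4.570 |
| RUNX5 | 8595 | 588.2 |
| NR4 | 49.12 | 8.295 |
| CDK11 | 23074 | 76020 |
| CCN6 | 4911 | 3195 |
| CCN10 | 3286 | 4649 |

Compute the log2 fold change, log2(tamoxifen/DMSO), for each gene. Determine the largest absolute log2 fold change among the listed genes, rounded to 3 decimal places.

3.869

log2(4.570/51.90) = -3.505  (CCN1)
log2(588.2/8595) = -3.869  (RUNX5)
log2(8.295/49.12) = -2.566  (NR4)
log2(76020/23074) = 1.720  (CDK11)
log2(3195/4911) = -0.620  (CCN6)
log2(4649/3286) = 0.501  (CCN10)
The largest magnitude belongs to RUNX5.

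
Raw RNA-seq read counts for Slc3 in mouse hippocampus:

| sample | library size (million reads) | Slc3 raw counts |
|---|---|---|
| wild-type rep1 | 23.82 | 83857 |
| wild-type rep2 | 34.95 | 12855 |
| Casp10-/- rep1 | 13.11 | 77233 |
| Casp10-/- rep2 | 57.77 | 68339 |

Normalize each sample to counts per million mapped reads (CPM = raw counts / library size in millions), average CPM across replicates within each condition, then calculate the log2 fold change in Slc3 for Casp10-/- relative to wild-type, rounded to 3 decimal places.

CPM(wild-type rep1) = 83857 / 23.82 = 3520.4450
CPM(wild-type rep2) = 12855 / 34.95 = 367.8112
CPM(Casp10-/- rep1) = 77233 / 13.11 = 5891.1518
CPM(Casp10-/- rep2) = 68339 / 57.77 = 1182.9496
mean CPM(wild-type) = 1944.1281; mean CPM(Casp10-/-) = 3537.0507
Fold change = 3537.0507 / 1944.1281 = 1.81935
log2(1.81935) = 0.8634

0.863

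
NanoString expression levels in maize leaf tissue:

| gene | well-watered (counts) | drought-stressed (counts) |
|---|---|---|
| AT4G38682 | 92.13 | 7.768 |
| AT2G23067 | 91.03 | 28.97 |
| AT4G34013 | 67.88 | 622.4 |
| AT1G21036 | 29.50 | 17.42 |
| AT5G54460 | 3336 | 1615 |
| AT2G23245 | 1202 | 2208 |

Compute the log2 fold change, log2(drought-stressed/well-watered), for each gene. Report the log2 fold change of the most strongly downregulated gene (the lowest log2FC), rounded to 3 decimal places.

-3.568

log2(7.768/92.13) = -3.568  (AT4G38682)
log2(28.97/91.03) = -1.652  (AT2G23067)
log2(622.4/67.88) = 3.197  (AT4G34013)
log2(17.42/29.50) = -0.760  (AT1G21036)
log2(1615/3336) = -1.047  (AT5G54460)
log2(2208/1202) = 0.877  (AT2G23245)
AT4G38682 is most strongly downregulated.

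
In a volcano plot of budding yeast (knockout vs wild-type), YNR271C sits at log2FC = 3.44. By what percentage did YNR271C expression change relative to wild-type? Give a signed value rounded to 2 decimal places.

985.28%

Fold change = 2^(3.44) = 10.8528
Percent change = (FC − 1) × 100% = (10.8528 − 1) × 100 = 985.28%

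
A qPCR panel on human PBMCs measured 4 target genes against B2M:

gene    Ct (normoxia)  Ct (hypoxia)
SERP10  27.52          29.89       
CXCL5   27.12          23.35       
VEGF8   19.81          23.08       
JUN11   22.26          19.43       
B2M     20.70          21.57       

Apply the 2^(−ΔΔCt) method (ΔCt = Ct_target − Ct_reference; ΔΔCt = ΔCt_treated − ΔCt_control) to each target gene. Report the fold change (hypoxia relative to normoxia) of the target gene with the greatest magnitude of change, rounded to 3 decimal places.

24.933

SERP10: ΔΔCt = (29.89−21.57) − (27.52−20.70) = 8.32 − 6.82 = 1.50; fold change = 2^-1.50 = 0.354
CXCL5: ΔΔCt = (23.35−21.57) − (27.12−20.70) = 1.78 − 6.42 = -4.64; fold change = 2^4.64 = 24.933
VEGF8: ΔΔCt = (23.08−21.57) − (19.81−20.70) = 1.51 − (-0.89) = 2.40; fold change = 2^-2.40 = 0.189
JUN11: ΔΔCt = (19.43−21.57) − (22.26−20.70) = -2.14 − 1.56 = -3.70; fold change = 2^3.70 = 12.996
CXCL5 has the largest |ΔΔCt| = 4.64.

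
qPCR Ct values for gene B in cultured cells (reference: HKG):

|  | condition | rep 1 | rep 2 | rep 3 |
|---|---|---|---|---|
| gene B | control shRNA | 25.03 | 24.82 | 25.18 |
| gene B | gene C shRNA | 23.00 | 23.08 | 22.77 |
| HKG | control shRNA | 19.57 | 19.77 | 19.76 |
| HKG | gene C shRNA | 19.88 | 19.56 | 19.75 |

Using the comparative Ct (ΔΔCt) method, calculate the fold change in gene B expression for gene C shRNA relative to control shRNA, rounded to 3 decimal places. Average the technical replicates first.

4.257

Mean Ct: gene B control shRNA 25.010; gene B gene C shRNA 22.950; HKG control shRNA 19.700; HKG gene C shRNA 19.730
ΔCt(control shRNA) = 25.010 − 19.700 = 5.310
ΔCt(gene C shRNA) = 22.950 − 19.730 = 3.220
ΔΔCt = 3.220 − 5.310 = -2.090
Fold change = 2^(−(-2.090)) = 2^2.090 = 4.2575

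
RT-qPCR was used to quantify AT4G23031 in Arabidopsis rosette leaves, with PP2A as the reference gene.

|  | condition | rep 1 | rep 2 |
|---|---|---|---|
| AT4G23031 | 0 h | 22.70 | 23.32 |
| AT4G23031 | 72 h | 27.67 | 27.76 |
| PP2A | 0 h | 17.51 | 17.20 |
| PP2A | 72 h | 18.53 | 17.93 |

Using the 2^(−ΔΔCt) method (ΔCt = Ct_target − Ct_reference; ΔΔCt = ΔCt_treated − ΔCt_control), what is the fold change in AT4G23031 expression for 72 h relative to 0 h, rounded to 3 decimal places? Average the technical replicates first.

0.070

Mean Ct: AT4G23031 0 h 23.010; AT4G23031 72 h 27.715; PP2A 0 h 17.355; PP2A 72 h 18.230
ΔCt(0 h) = 23.010 − 17.355 = 5.655
ΔCt(72 h) = 27.715 − 18.230 = 9.485
ΔΔCt = 9.485 − 5.655 = 3.830
Fold change = 2^(−3.830) = 0.0703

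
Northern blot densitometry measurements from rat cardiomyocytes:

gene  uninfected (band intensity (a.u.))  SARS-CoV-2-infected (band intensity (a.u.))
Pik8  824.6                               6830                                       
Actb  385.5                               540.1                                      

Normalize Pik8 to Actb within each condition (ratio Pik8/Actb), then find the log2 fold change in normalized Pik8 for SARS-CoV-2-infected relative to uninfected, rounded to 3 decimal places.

2.564

Pik8/Actb (uninfected) = 824.6 / 385.5 = 2.139
Pik8/Actb (SARS-CoV-2-infected) = 6830 / 540.1 = 12.646
Fold change = 12.646 / 2.139 = 5.9119
log2(5.9119) = 2.5636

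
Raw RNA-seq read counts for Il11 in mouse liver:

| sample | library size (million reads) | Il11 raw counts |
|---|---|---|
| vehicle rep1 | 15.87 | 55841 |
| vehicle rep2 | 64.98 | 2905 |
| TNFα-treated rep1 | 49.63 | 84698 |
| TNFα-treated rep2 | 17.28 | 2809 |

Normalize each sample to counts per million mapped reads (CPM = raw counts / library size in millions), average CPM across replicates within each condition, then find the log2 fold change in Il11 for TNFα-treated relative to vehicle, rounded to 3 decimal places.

-0.931

CPM(vehicle rep1) = 55841 / 15.87 = 3518.6515
CPM(vehicle rep2) = 2905 / 64.98 = 44.7061
CPM(TNFα-treated rep1) = 84698 / 49.63 = 1706.5888
CPM(TNFα-treated rep2) = 2809 / 17.28 = 162.5579
mean CPM(vehicle) = 1781.6788; mean CPM(TNFα-treated) = 934.5733
Fold change = 934.5733 / 1781.6788 = 0.52455
log2(0.52455) = -0.9309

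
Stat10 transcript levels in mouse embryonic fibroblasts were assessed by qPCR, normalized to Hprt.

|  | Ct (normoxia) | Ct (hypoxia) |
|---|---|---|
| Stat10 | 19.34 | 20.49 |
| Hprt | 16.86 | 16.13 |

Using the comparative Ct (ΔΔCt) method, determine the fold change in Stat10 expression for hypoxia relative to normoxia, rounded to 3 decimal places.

ΔCt(normoxia) = 19.340 − 16.860 = 2.480
ΔCt(hypoxia) = 20.490 − 16.130 = 4.360
ΔΔCt = 4.360 − 2.480 = 1.880
Fold change = 2^(−1.880) = 0.2717

0.272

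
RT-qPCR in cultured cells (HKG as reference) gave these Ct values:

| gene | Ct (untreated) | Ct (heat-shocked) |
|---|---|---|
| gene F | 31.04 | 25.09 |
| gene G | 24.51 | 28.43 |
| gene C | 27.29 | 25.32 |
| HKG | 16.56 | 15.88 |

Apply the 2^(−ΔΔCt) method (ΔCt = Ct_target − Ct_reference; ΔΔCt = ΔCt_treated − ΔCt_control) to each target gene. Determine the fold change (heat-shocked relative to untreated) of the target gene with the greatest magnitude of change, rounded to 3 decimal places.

gene F: ΔΔCt = (25.09−15.88) − (31.04−16.56) = 9.21 − 14.48 = -5.27; fold change = 2^5.27 = 38.586
gene G: ΔΔCt = (28.43−15.88) − (24.51−16.56) = 12.55 − 7.95 = 4.60; fold change = 2^-4.60 = 0.041
gene C: ΔΔCt = (25.32−15.88) − (27.29−16.56) = 9.44 − 10.73 = -1.29; fold change = 2^1.29 = 2.445
gene F has the largest |ΔΔCt| = 5.27.

38.586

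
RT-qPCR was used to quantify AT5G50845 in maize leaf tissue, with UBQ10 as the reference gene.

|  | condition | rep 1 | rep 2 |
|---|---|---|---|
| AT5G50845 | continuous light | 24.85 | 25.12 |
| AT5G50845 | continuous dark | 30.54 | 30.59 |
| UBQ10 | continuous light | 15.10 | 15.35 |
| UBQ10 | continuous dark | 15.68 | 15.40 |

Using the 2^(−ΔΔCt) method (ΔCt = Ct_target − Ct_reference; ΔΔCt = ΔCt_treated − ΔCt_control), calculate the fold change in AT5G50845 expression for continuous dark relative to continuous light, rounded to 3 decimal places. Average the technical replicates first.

0.026

Mean Ct: AT5G50845 continuous light 24.985; AT5G50845 continuous dark 30.565; UBQ10 continuous light 15.225; UBQ10 continuous dark 15.540
ΔCt(continuous light) = 24.985 − 15.225 = 9.760
ΔCt(continuous dark) = 30.565 − 15.540 = 15.025
ΔΔCt = 15.025 − 9.760 = 5.265
Fold change = 2^(−5.265) = 0.0260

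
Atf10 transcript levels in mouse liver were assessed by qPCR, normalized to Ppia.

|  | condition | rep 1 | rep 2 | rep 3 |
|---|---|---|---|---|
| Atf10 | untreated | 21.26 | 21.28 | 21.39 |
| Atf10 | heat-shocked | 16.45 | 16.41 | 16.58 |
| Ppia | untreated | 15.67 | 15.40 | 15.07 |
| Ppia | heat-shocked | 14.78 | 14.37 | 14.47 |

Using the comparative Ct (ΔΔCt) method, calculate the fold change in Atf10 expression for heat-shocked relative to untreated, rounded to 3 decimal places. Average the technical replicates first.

Mean Ct: Atf10 untreated 21.310; Atf10 heat-shocked 16.480; Ppia untreated 15.380; Ppia heat-shocked 14.540
ΔCt(untreated) = 21.310 − 15.380 = 5.930
ΔCt(heat-shocked) = 16.480 − 14.540 = 1.940
ΔΔCt = 1.940 − 5.930 = -3.990
Fold change = 2^(−(-3.990)) = 2^3.990 = 15.8895

15.889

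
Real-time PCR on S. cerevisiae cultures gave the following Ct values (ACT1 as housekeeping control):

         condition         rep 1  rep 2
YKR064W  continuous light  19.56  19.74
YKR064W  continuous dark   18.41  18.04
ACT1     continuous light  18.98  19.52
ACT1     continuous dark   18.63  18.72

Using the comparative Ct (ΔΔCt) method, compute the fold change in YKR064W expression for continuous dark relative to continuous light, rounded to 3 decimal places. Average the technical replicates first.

Mean Ct: YKR064W continuous light 19.650; YKR064W continuous dark 18.225; ACT1 continuous light 19.250; ACT1 continuous dark 18.675
ΔCt(continuous light) = 19.650 − 19.250 = 0.400
ΔCt(continuous dark) = 18.225 − 18.675 = -0.450
ΔΔCt = -0.450 − 0.400 = -0.850
Fold change = 2^(−(-0.850)) = 2^0.850 = 1.8025

1.803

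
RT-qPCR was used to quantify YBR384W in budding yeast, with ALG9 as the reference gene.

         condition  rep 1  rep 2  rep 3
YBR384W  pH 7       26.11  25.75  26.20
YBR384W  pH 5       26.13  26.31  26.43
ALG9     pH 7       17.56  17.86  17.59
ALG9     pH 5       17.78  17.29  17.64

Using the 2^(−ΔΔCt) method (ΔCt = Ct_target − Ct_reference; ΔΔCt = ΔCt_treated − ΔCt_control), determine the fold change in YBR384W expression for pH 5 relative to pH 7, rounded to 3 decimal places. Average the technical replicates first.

Mean Ct: YBR384W pH 7 26.020; YBR384W pH 5 26.290; ALG9 pH 7 17.670; ALG9 pH 5 17.570
ΔCt(pH 7) = 26.020 − 17.670 = 8.350
ΔCt(pH 5) = 26.290 − 17.570 = 8.720
ΔΔCt = 8.720 − 8.350 = 0.370
Fold change = 2^(−0.370) = 0.7738

0.774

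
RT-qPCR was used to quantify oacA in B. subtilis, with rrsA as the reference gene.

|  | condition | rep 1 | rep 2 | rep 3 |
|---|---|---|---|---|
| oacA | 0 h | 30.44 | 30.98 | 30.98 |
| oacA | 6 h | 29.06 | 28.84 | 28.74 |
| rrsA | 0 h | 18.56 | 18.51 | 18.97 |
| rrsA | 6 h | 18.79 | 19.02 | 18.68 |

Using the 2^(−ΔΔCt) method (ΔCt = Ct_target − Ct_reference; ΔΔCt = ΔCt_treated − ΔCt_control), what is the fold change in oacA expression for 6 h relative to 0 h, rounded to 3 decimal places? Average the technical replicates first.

4.199

Mean Ct: oacA 0 h 30.800; oacA 6 h 28.880; rrsA 0 h 18.680; rrsA 6 h 18.830
ΔCt(0 h) = 30.800 − 18.680 = 12.120
ΔCt(6 h) = 28.880 − 18.830 = 10.050
ΔΔCt = 10.050 − 12.120 = -2.070
Fold change = 2^(−(-2.070)) = 2^2.070 = 4.1989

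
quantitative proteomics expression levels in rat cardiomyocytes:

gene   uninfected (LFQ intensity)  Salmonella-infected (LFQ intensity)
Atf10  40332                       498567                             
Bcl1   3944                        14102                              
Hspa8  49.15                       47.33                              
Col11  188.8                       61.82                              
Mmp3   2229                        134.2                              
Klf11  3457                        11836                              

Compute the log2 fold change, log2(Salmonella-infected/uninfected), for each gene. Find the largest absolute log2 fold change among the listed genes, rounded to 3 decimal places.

log2(498567/40332) = 3.628  (Atf10)
log2(14102/3944) = 1.838  (Bcl1)
log2(47.33/49.15) = -0.054  (Hspa8)
log2(61.82/188.8) = -1.611  (Col11)
log2(134.2/2229) = -4.054  (Mmp3)
log2(11836/3457) = 1.776  (Klf11)
The largest magnitude belongs to Mmp3.

4.054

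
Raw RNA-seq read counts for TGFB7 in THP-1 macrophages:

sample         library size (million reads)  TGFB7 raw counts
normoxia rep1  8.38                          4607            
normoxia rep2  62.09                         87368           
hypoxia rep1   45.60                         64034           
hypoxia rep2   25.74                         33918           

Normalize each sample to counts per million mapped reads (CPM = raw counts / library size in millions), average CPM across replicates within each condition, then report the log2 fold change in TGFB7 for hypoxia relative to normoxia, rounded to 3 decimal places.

CPM(normoxia rep1) = 4607 / 8.38 = 549.7613
CPM(normoxia rep2) = 87368 / 62.09 = 1407.1187
CPM(hypoxia rep1) = 64034 / 45.60 = 1404.2544
CPM(hypoxia rep2) = 33918 / 25.74 = 1317.7156
mean CPM(normoxia) = 978.4400; mean CPM(hypoxia) = 1360.9850
Fold change = 1360.9850 / 978.4400 = 1.39097
log2(1.39097) = 0.4761

0.476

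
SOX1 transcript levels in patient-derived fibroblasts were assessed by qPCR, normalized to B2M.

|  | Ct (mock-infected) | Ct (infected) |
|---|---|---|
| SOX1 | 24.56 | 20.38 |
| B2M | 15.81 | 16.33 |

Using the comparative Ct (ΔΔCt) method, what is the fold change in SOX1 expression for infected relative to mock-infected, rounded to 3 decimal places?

ΔCt(mock-infected) = 24.560 − 15.810 = 8.750
ΔCt(infected) = 20.380 − 16.330 = 4.050
ΔΔCt = 4.050 − 8.750 = -4.700
Fold change = 2^(−(-4.700)) = 2^4.700 = 25.9921

25.992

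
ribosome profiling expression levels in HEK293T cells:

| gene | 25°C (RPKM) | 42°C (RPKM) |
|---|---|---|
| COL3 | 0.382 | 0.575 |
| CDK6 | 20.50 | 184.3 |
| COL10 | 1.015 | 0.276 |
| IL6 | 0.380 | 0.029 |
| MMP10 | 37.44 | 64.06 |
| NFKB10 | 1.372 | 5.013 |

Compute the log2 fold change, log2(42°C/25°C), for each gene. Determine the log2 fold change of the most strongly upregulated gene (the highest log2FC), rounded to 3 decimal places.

log2(0.575/0.382) = 0.590  (COL3)
log2(184.3/20.50) = 3.168  (CDK6)
log2(0.276/1.015) = -1.879  (COL10)
log2(0.029/0.380) = -3.712  (IL6)
log2(64.06/37.44) = 0.775  (MMP10)
log2(5.013/1.372) = 1.869  (NFKB10)
CDK6 is most strongly upregulated.

3.168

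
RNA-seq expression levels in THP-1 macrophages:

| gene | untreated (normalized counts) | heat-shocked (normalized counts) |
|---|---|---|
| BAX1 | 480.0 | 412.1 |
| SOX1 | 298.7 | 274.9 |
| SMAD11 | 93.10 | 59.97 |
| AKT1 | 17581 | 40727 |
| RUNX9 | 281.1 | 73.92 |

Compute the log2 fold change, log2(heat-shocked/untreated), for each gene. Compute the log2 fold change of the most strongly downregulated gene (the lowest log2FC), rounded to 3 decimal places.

-1.927

log2(412.1/480.0) = -0.220  (BAX1)
log2(274.9/298.7) = -0.120  (SOX1)
log2(59.97/93.10) = -0.635  (SMAD11)
log2(40727/17581) = 1.212  (AKT1)
log2(73.92/281.1) = -1.927  (RUNX9)
RUNX9 is most strongly downregulated.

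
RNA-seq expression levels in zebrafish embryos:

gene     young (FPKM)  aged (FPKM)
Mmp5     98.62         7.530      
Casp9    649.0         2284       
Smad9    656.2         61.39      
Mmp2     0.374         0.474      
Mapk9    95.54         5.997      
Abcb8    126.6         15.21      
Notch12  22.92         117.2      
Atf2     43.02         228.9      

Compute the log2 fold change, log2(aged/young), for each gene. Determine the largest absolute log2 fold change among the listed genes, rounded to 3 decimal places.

3.994

log2(7.530/98.62) = -3.711  (Mmp5)
log2(2284/649.0) = 1.815  (Casp9)
log2(61.39/656.2) = -3.418  (Smad9)
log2(0.474/0.374) = 0.342  (Mmp2)
log2(5.997/95.54) = -3.994  (Mapk9)
log2(15.21/126.6) = -3.057  (Abcb8)
log2(117.2/22.92) = 2.354  (Notch12)
log2(228.9/43.02) = 2.412  (Atf2)
The largest magnitude belongs to Mapk9.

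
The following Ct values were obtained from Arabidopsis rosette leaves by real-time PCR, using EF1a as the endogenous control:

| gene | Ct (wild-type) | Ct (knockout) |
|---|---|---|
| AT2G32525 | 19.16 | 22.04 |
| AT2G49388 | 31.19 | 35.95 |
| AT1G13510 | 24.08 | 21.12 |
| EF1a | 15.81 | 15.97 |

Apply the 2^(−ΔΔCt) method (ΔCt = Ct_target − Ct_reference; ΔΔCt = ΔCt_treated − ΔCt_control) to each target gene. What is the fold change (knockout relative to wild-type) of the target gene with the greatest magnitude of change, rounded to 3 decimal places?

AT2G32525: ΔΔCt = (22.04−15.97) − (19.16−15.81) = 6.07 − 3.35 = 2.72; fold change = 2^-2.72 = 0.152
AT2G49388: ΔΔCt = (35.95−15.97) − (31.19−15.81) = 19.98 − 15.38 = 4.60; fold change = 2^-4.60 = 0.041
AT1G13510: ΔΔCt = (21.12−15.97) − (24.08−15.81) = 5.15 − 8.27 = -3.12; fold change = 2^3.12 = 8.694
AT2G49388 has the largest |ΔΔCt| = 4.60.

0.041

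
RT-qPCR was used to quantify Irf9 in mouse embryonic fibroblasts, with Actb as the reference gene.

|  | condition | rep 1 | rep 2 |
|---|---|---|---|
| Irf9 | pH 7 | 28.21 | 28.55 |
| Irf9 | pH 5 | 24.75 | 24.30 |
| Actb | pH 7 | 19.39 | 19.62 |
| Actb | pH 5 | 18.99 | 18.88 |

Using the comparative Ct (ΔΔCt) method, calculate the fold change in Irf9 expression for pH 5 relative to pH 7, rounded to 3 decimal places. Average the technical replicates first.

9.747

Mean Ct: Irf9 pH 7 28.380; Irf9 pH 5 24.525; Actb pH 7 19.505; Actb pH 5 18.935
ΔCt(pH 7) = 28.380 − 19.505 = 8.875
ΔCt(pH 5) = 24.525 − 18.935 = 5.590
ΔΔCt = 5.590 − 8.875 = -3.285
Fold change = 2^(−(-3.285)) = 2^3.285 = 9.7473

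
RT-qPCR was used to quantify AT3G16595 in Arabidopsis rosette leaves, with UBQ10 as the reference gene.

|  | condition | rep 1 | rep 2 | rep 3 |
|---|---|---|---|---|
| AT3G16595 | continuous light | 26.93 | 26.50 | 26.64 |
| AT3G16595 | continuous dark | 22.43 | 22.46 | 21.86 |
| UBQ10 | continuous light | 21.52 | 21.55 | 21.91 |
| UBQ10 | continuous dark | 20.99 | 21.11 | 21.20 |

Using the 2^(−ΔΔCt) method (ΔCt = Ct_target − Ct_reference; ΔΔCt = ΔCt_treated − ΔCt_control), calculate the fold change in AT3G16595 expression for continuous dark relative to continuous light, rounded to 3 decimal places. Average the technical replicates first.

14.723

Mean Ct: AT3G16595 continuous light 26.690; AT3G16595 continuous dark 22.250; UBQ10 continuous light 21.660; UBQ10 continuous dark 21.100
ΔCt(continuous light) = 26.690 − 21.660 = 5.030
ΔCt(continuous dark) = 22.250 − 21.100 = 1.150
ΔΔCt = 1.150 − 5.030 = -3.880
Fold change = 2^(−(-3.880)) = 2^3.880 = 14.7230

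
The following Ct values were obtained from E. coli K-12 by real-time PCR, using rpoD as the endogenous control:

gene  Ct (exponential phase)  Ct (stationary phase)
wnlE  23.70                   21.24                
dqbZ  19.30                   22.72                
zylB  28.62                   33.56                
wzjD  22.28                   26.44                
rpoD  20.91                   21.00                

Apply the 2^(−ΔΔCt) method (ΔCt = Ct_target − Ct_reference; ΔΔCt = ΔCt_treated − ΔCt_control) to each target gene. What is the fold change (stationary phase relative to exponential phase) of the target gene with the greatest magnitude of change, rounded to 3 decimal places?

wnlE: ΔΔCt = (21.24−21.00) − (23.70−20.91) = 0.24 − 2.79 = -2.55; fold change = 2^2.55 = 5.856
dqbZ: ΔΔCt = (22.72−21.00) − (19.30−20.91) = 1.72 − (-1.61) = 3.33; fold change = 2^-3.33 = 0.099
zylB: ΔΔCt = (33.56−21.00) − (28.62−20.91) = 12.56 − 7.71 = 4.85; fold change = 2^-4.85 = 0.035
wzjD: ΔΔCt = (26.44−21.00) − (22.28−20.91) = 5.44 − 1.37 = 4.07; fold change = 2^-4.07 = 0.060
zylB has the largest |ΔΔCt| = 4.85.

0.035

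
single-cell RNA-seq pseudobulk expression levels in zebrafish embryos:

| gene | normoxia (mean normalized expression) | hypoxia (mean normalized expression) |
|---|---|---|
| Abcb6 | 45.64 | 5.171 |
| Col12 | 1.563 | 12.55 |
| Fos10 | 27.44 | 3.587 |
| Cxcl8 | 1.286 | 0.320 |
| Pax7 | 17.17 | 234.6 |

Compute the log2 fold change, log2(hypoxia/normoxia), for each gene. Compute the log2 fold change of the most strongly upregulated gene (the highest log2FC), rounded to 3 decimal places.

3.772

log2(5.171/45.64) = -3.142  (Abcb6)
log2(12.55/1.563) = 3.005  (Col12)
log2(3.587/27.44) = -2.935  (Fos10)
log2(0.320/1.286) = -2.007  (Cxcl8)
log2(234.6/17.17) = 3.772  (Pax7)
Pax7 is most strongly upregulated.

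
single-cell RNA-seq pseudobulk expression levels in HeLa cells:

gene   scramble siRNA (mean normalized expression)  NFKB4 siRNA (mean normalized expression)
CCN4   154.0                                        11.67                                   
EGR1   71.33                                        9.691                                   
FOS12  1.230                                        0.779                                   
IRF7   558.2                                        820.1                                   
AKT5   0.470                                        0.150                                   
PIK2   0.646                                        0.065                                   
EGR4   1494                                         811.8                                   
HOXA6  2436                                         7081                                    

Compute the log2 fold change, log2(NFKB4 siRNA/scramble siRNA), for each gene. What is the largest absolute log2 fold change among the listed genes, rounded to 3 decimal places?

log2(11.67/154.0) = -3.722  (CCN4)
log2(9.691/71.33) = -2.880  (EGR1)
log2(0.779/1.230) = -0.659  (FOS12)
log2(820.1/558.2) = 0.555  (IRF7)
log2(0.150/0.470) = -1.648  (AKT5)
log2(0.065/0.646) = -3.313  (PIK2)
log2(811.8/1494) = -0.880  (EGR4)
log2(7081/2436) = 1.539  (HOXA6)
The largest magnitude belongs to CCN4.

3.722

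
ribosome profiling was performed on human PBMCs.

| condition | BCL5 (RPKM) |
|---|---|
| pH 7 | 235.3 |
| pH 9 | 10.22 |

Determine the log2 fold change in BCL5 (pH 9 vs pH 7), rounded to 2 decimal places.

-4.53

Fold change = 10.22 / 235.3 = 0.0434
log2(0.0434) = -4.525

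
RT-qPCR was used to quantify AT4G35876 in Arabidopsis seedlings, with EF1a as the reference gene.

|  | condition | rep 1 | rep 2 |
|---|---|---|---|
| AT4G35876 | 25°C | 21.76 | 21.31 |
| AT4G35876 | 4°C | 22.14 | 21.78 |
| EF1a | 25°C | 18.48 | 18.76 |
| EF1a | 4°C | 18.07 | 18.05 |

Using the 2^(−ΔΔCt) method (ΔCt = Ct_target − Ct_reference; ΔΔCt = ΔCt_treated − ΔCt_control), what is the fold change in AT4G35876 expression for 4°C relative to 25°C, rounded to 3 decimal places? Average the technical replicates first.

Mean Ct: AT4G35876 25°C 21.535; AT4G35876 4°C 21.960; EF1a 25°C 18.620; EF1a 4°C 18.060
ΔCt(25°C) = 21.535 − 18.620 = 2.915
ΔCt(4°C) = 21.960 − 18.060 = 3.900
ΔΔCt = 3.900 − 2.915 = 0.985
Fold change = 2^(−0.985) = 0.5052

0.505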